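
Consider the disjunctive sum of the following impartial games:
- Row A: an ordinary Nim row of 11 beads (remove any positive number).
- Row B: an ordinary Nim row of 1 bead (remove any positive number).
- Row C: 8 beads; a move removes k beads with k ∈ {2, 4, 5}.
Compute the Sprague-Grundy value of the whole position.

10

Row A is a plain Nim row of size 11, so its Grundy value is 11.
Row B is a plain Nim row of size 1, so its Grundy value is 1.
Build the Grundy sequence for row C with g(k) = mex{g(k−s) : s ∈ {2, 4, 5}, s ≤ k}:
k:     0  1  2  3  4  5  6  7  8
g(k):  0  0  1  1  2  2  3  0  0
So g(8) = 0.
By the Sprague-Grundy theorem, the Grundy value of a sum of independent games is the XOR of the component values.
Combined value = 11 ⊕ 1 ⊕ 0 = 10.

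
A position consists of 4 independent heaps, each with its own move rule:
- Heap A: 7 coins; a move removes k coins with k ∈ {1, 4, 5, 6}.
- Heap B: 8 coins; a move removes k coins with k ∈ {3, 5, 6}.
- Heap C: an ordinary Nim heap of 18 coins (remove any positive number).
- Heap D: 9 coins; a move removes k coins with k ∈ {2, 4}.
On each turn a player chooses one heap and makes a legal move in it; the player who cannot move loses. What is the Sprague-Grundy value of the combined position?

18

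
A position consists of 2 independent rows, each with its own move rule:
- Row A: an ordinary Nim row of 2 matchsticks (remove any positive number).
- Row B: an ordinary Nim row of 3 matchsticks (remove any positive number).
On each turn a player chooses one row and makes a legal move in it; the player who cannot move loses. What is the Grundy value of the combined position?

Row A is a plain Nim row of size 2, so its Grundy value is 2.
Row B is a plain Nim row of size 3, so its Grundy value is 3.
The value of a disjunctive sum is the nim-sum of the parts.
Combined value = 2 XOR 3 = 1.

1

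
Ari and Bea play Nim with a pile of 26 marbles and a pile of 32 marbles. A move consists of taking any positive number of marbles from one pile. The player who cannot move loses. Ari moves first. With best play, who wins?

Ari wins

Compute the nim-sum pairwise:
26 ^ 32 = 58
The nim-sum is 58 ≠ 0, so this is an N-position: the player to move can win; Ari has a winning move.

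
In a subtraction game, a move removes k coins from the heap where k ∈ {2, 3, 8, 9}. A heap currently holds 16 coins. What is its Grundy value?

0

Build the Grundy sequence with g(k) = mex{g(k−s) : s ∈ {2, 3, 8, 9}, s ≤ k}:
k:     0  1  2  3  4  5  6  7  8  9 10 11 12 13 14 15 16
g(k):  0  0  1  1  2  0  0  1  1  2  2  0  0  1  1  2  0
So g(16) = 0.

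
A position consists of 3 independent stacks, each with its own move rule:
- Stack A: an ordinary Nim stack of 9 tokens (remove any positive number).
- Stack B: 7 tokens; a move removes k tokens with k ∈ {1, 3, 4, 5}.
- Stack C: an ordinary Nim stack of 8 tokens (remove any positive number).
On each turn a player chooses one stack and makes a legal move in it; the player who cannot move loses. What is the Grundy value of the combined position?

2

Stack A is a plain Nim stack of size 9, so its Grundy value is 9.
For stack B, compute g(0), g(1), … with moves {1, 3, 4, 5}:
g(0) = mex{} = 0
g(1) = mex{0} = 1
g(2) = mex{1} = 0
g(3) = mex{0} = 1
g(4) = mex{0,1} = 2
g(5) = mex{0,1,2} = 3
g(6) = mex{0,1,3} = 2
g(7) = mex{0,1,2} = 3
So g(7) = 3.
Stack C is a plain Nim stack of size 8, so its Grundy value is 8.
The value of a disjunctive sum is the nim-sum of the parts.
Combined value = 9 XOR 3 XOR 8 = 2.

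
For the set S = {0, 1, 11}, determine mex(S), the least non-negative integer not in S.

2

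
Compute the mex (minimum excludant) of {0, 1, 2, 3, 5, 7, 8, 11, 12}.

The values 0, 1, 2, 3 are all present; 4 is the first non-negative integer missing from the set.

4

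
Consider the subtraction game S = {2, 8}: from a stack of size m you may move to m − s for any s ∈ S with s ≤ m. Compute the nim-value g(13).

Compute g(0), g(1), … for moves {2, 8}:
k:     0  1  2  3  4  5  6  7  8  9 10 11 12 13
g(k):  0  0  1  1  0  0  1  1  2  2  0  0  1  1
So g(13) = 1.

1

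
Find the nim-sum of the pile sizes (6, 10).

12

Nim-sum: 6 ⊕ 10 = 12.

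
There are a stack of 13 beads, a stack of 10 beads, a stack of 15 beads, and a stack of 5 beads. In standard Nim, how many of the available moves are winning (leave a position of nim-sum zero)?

Compute the nim-sum pairwise:
13 ^ 10 = 7
7 ^ 15 = 8
8 ^ 5 = 13
The overall nim-sum is X = 13. A stack of size p has a winning move iff p XOR X < p (reduce it to p XOR X).
  13: 13 XOR 13 = 0 < 13 — winning move (to 0).
  10: 10 XOR 13 = 7 < 10 — winning move (to 7).
  15: 15 XOR 13 = 2 < 15 — winning move (to 2).
  5: 5 XOR 13 = 8 ≥ 5 — no move.
That gives 3 winning moves.

3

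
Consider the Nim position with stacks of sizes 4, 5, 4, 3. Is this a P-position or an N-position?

N-position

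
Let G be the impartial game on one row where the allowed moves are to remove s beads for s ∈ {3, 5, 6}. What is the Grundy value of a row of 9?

0

Build the Grundy sequence with g(k) = mex{g(k−s) : s ∈ {3, 5, 6}, s ≤ k}:
g(0) = mex{} = 0
g(1) = mex{} = 0
g(2) = mex{} = 0
g(3) = mex{0} = 1
g(4) = mex{0} = 1
g(5) = mex{0} = 1
g(6) = mex{0,1} = 2
g(7) = mex{0,1} = 2
g(8) = mex{0,1} = 2
g(9) = mex{1,2} = 0
So g(9) = 0.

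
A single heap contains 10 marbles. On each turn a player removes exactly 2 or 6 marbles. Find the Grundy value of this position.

Build the Grundy sequence with g(k) = mex{g(k−s) : s ∈ {2, 6}, s ≤ k}:
k:     0  1  2  3  4  5  6  7  8  9 10
g(k):  0  0  1  1  0  0  1  1  0  0  1
So g(10) = 1.

1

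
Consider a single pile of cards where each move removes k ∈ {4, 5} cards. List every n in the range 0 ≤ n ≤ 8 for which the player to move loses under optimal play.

0, 1, 2, 3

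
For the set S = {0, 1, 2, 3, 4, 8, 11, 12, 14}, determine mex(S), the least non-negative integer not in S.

5

The values 0, 1, 2, 3, 4 are all present; 5 is the first non-negative integer missing from the set.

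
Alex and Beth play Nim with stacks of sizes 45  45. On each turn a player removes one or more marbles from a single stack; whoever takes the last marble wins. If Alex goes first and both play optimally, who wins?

Beth wins

Nim-sum: 45 XOR 45 = 0.
The nim-sum is 0, so this is a P-position: the player to move is in a losing position under optimal play; Alex is about to move from it and so loses — Beth wins.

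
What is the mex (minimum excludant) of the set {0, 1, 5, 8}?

2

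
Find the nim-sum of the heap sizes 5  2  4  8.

Compute the nim-sum pairwise:
5 ^ 2 = 7
7 ^ 4 = 3
3 ^ 8 = 11

11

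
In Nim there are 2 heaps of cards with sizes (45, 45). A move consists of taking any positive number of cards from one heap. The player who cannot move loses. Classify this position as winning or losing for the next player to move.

Losing position

In binary:
  101101  (45)
  101101  (45)
  ------
  000000  (0)
The nim-sum is 0, so this is a P-position: the player to move is in a losing position under optimal play.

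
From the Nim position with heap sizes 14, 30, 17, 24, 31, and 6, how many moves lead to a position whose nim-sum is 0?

Nim-sum: 14 ⊕ 30 ⊕ 17 ⊕ 24 ⊕ 31 ⊕ 6 = 0.
The nim-sum is already 0, so every move leaves a nonzero nim-sum — there are no winning moves.

0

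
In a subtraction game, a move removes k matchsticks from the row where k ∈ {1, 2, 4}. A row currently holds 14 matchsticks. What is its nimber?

Compute g(0), g(1), … for moves {1, 2, 4}:
k:     0  1  2  3  4  5  6  7  8  9 10 11 12 13 14
g(k):  0  1  2  0  1  2  0  1  2  0  1  2  0  1  2
So g(14) = 2.

2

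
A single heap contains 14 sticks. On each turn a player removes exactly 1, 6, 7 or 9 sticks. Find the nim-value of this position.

0

Build the Grundy sequence with g(k) = mex{g(k−s) : s ∈ {1, 6, 7, 9}, s ≤ k}:
k:     0  1  2  3  4  5  6  7  8  9 10 11 12 13 14
g(k):  0  1  0  1  0  1  2  3  2  3  2  3  0  1  0
So g(14) = 0.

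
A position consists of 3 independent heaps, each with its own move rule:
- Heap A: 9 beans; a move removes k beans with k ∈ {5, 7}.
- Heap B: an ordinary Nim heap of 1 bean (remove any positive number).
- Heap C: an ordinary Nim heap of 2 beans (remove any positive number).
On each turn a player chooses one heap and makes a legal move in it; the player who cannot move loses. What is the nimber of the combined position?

2

Grundy values for heap A (subtraction set {5, 7}):
k:     0  1  2  3  4  5  6  7  8  9
g(k):  0  0  0  0  0  1  1  1  1  1
So g(9) = 1.
Heap B is a plain Nim heap of size 1, so its Grundy value is 1.
Heap C is a plain Nim heap of size 2, so its Grundy value is 2.
By the Sprague-Grundy theorem, the Grundy value of a sum of independent games is the XOR of the component values.
Combined value = 1 XOR 1 XOR 2 = 2.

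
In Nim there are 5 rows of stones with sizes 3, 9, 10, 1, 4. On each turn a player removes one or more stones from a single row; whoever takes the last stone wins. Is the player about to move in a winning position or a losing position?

Compute the nim-sum pairwise:
3 XOR 9 = 10
10 XOR 10 = 0
0 XOR 1 = 1
1 XOR 4 = 5
The nim-sum is 5 ≠ 0, so this is an N-position: the player to move can win.

Winning position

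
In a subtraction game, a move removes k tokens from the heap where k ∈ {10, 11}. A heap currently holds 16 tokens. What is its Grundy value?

1

Grundy values for subtraction set {10, 11}:
k:     0  1  2  3  4  5  6  7  8  9 10 11 12 13 14 15 16
g(k):  0  0  0  0  0  0  0  0  0  0  1  1  1  1  1  1  1
So g(16) = 1.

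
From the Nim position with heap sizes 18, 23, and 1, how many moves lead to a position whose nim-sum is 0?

Nim-sum: 18 ⊕ 23 ⊕ 1 = 4.
The overall nim-sum is X = 4. A heap of size p has a winning move iff p XOR X < p (reduce it to p XOR X).
  18: 18 XOR 4 = 22 ≥ 18 — no move.
  23: 23 XOR 4 = 19 < 23 — winning move (to 19).
  1: 1 XOR 4 = 5 ≥ 1 — no move.
That gives 1 winning move.

1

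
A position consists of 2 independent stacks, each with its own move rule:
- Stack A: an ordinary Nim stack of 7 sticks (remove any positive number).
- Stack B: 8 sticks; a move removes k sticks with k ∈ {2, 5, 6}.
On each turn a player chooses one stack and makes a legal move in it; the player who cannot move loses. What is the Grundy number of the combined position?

Stack A is a plain Nim stack of size 7, so its Grundy value is 7.
Grundy values for stack B (subtraction set {2, 5, 6}):
k:     0  1  2  3  4  5  6  7  8
g(k):  0  0  1  1  0  2  1  3  0
So g(8) = 0.
The value of a disjunctive sum is the nim-sum of the parts.
Combined value = 7 XOR 0 = 7.

7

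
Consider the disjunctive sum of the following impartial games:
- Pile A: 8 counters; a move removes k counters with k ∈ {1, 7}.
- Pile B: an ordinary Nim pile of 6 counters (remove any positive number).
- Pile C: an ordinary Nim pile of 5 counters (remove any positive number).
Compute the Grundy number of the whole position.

3

Build the Grundy sequence for pile A with g(k) = mex{g(k−s) : s ∈ {1, 7}, s ≤ k}:
g(0) = mex{} = 0
g(1) = mex{0} = 1
g(2) = mex{1} = 0
g(3) = mex{0} = 1
g(4) = mex{1} = 0
g(5) = mex{0} = 1
g(6) = mex{1} = 0
g(7) = mex{0} = 1
g(8) = mex{1} = 0
So g(8) = 0.
Pile B is a plain Nim pile of size 6, so its Grundy value is 6.
Pile C is a plain Nim pile of size 5, so its Grundy value is 5.
By the Sprague-Grundy theorem, the Grundy value of a sum of independent games is the XOR of the component values.
Combined value = 0 ⊕ 6 ⊕ 5 = 3.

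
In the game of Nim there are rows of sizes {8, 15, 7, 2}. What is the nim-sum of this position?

Write each in binary and XOR column by column:
  1000  (8)
  1111  (15)
  0111  (7)
  0010  (2)
  ----
  0010  (2)

2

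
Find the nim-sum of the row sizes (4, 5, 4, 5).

0

Nim-sum: 4 ⊕ 5 ⊕ 4 ⊕ 5 = 0.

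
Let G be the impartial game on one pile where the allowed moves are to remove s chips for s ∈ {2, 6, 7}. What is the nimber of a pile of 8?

Compute g(0), g(1), … for moves {2, 6, 7}:
g(0) = mex{} = 0
g(1) = mex{} = 0
g(2) = mex{0} = 1
g(3) = mex{0} = 1
g(4) = mex{1} = 0
g(5) = mex{1} = 0
g(6) = mex{0} = 1
g(7) = mex{0} = 1
g(8) = mex{0,1} = 2
So g(8) = 2.

2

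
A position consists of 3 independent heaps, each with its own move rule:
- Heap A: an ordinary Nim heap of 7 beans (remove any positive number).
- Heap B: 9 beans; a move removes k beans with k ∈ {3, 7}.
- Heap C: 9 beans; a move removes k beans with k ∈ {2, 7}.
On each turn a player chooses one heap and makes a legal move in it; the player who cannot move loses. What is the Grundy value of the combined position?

6

Heap A is a plain Nim heap of size 7, so its Grundy value is 7.
Build the Grundy sequence for heap B with g(k) = mex{g(k−s) : s ∈ {3, 7}, s ≤ k}:
k:     0  1  2  3  4  5  6  7  8  9
g(k):  0  0  0  1  1  1  0  2  2  1
So g(9) = 1.
Grundy values for heap C (subtraction set {2, 7}):
g(0) = mex{} = 0
g(1) = mex{} = 0
g(2) = mex{0} = 1
g(3) = mex{0} = 1
g(4) = mex{1} = 0
g(5) = mex{1} = 0
g(6) = mex{0} = 1
g(7) = mex{0} = 1
g(8) = mex{0,1} = 2
g(9) = mex{1} = 0
So g(9) = 0.
The value of a disjunctive sum is the nim-sum of the parts.
Combined value = 7 ⊕ 1 ⊕ 0 = 6.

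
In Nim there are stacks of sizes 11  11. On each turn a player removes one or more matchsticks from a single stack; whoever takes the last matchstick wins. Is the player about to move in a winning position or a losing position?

Compute the nim-sum pairwise:
11 XOR 11 = 0
The nim-sum is 0, so this is a P-position: the player to move is in a losing position under optimal play.

Losing position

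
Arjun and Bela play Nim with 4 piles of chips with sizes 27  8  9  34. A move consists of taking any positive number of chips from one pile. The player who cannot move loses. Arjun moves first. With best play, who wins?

Bitwise XOR of the heap sizes:
  011011  (27)
  001000  (8)
  001001  (9)
  100010  (34)
  ------
  111000  (56)
The nim-sum is 56 ≠ 0, so this is an N-position: the player to move can win; Arjun has a winning move.

Arjun wins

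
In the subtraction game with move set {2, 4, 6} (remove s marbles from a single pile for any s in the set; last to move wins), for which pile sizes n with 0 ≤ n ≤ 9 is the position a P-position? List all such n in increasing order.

0, 1, 8, 9

Build the Grundy sequence with g(k) = mex{g(k−s) : s ∈ {2, 4, 6}, s ≤ k}:
k:     0  1  2  3  4  5  6  7  8  9
g(k):  0  0  1  1  2  2  3  3  0  0
The P-positions (g = 0) in 0..9 are 0, 1, 8, 9.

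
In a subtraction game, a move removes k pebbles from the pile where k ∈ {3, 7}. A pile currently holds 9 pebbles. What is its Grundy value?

1

Compute g(0), g(1), … for moves {3, 7}:
k:     0  1  2  3  4  5  6  7  8  9
g(k):  0  0  0  1  1  1  0  2  2  1
So g(9) = 1.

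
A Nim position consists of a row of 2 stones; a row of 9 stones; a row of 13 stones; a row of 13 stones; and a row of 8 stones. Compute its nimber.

Bitwise XOR of the heap sizes:
  0010  (2)
  1001  (9)
  1101  (13)
  1101  (13)
  1000  (8)
  ----
  0011  (3)

3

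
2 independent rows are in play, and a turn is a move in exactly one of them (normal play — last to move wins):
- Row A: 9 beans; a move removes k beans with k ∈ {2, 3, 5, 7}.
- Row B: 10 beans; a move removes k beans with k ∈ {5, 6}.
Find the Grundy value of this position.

Grundy values for row A (subtraction set {2, 3, 5, 7}):
g(0) = mex{} = 0
g(1) = mex{} = 0
g(2) = mex{0} = 1
g(3) = mex{0} = 1
g(4) = mex{0,1} = 2
g(5) = mex{0,1} = 2
g(6) = mex{0,1,2} = 3
g(7) = mex{0,1,2} = 3
g(8) = mex{0,1,2,3} = 4
g(9) = mex{1,2,3} = 0
So g(9) = 0.
Grundy values for row B (subtraction set {5, 6}):
g(0) = mex{} = 0
g(1) = mex{} = 0
g(2) = mex{} = 0
g(3) = mex{} = 0
g(4) = mex{} = 0
g(5) = mex{0} = 1
g(6) = mex{0} = 1
g(7) = mex{0} = 1
g(8) = mex{0} = 1
g(9) = mex{0} = 1
g(10) = mex{0,1} = 2
So g(10) = 2.
The value of a disjunctive sum is the nim-sum of the parts.
Combined value = 0 ⊕ 2 = 2.

2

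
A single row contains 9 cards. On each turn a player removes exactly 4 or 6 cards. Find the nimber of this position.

Build the Grundy sequence with g(k) = mex{g(k−s) : s ∈ {4, 6}, s ≤ k}:
k:     0  1  2  3  4  5  6  7  8  9
g(k):  0  0  0  0  1  1  1  1  2  2
So g(9) = 2.

2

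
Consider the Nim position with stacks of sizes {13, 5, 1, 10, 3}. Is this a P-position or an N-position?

P-position

In binary:
  1101  (13)
  0101  (5)
  0001  (1)
  1010  (10)
  0011  (3)
  ----
  0000  (0)
The nim-sum is 0, so this is a P-position: the player to move is in a losing position under optimal play.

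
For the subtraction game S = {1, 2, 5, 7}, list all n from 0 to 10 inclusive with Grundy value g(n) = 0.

0, 3, 6, 9

Grundy values for subtraction set {1, 2, 5, 7}:
g(0) = mex{} = 0
g(1) = mex{0} = 1
g(2) = mex{0,1} = 2
g(3) = mex{1,2} = 0
g(4) = mex{0,2} = 1
g(5) = mex{0,1} = 2
g(6) = mex{1,2} = 0
g(7) = mex{0,2} = 1
g(8) = mex{0,1} = 2
g(9) = mex{1,2} = 0
g(10) = mex{0,2} = 1
The P-positions (g = 0) in 0..10 are 0, 3, 6, 9.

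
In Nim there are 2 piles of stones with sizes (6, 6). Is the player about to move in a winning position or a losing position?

In binary:
  110  (6)
  110  (6)
  ---
  000  (0)
The nim-sum is 0, so this is a P-position: the player to move is in a losing position under optimal play.

Losing position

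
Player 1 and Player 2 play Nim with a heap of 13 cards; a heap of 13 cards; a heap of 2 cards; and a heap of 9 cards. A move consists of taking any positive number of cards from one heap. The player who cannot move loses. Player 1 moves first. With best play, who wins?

Nim-sum: 13 ^ 13 ^ 2 ^ 9 = 11.
The nim-sum is 11 ≠ 0, so this is an N-position: the player to move can win; Player 1 has a winning move.

Player 1 wins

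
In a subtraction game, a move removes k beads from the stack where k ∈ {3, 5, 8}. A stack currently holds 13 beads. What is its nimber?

Grundy values for subtraction set {3, 5, 8}:
g(0) = mex{} = 0
g(1) = mex{} = 0
g(2) = mex{} = 0
g(3) = mex{0} = 1
g(4) = mex{0} = 1
g(5) = mex{0} = 1
g(6) = mex{0,1} = 2
g(7) = mex{0,1} = 2
g(8) = mex{0,1} = 2
g(9) = mex{0,1,2} = 3
g(10) = mex{0,1,2} = 3
g(11) = mex{1,2} = 0
g(12) = mex{1,2,3} = 0
g(13) = mex{1,2,3} = 0
So g(13) = 0.

0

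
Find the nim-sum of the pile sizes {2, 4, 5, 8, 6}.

13

Write each in binary and XOR column by column:
  0010  (2)
  0100  (4)
  0101  (5)
  1000  (8)
  0110  (6)
  ----
  1101  (13)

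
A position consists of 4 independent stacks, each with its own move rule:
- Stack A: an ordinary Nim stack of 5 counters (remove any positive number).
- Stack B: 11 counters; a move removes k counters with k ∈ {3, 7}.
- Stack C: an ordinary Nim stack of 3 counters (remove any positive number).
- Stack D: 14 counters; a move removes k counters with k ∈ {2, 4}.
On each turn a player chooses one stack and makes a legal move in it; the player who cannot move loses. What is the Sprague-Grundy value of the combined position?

Stack A is a plain Nim stack of size 5, so its Grundy value is 5.
For stack B, compute g(0), g(1), … with moves {3, 7}:
g(0) = mex{} = 0
g(1) = mex{} = 0
g(2) = mex{} = 0
g(3) = mex{0} = 1
g(4) = mex{0} = 1
g(5) = mex{0} = 1
g(6) = mex{1} = 0
g(7) = mex{0,1} = 2
g(8) = mex{0,1} = 2
g(9) = mex{0} = 1
g(10) = mex{1,2} = 0
g(11) = mex{1,2} = 0
So g(11) = 0.
Stack C is a plain Nim stack of size 3, so its Grundy value is 3.
For stack D, compute g(0), g(1), … with moves {2, 4}:
k:     0  1  2  3  4  5  6  7  8  9 10 11 12 13 14
g(k):  0  0  1  1  2  2  0  0  1  1  2  2  0  0  1
So g(14) = 1.
The value of a disjunctive sum is the nim-sum of the parts.
Combined value = 5 XOR 0 XOR 3 XOR 1 = 7.

7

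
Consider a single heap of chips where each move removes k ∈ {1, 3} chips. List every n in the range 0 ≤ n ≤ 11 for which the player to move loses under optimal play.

Grundy values for subtraction set {1, 3}:
g(0) = mex{} = 0
g(1) = mex{0} = 1
g(2) = mex{1} = 0
g(3) = mex{0} = 1
g(4) = mex{1} = 0
g(5) = mex{0} = 1
g(6) = mex{1} = 0
g(7) = mex{0} = 1
g(8) = mex{1} = 0
g(9) = mex{0} = 1
g(10) = mex{1} = 0
g(11) = mex{0} = 1
The P-positions (g = 0) in 0..11 are 0, 2, 4, 6, 8, 10.

0, 2, 4, 6, 8, 10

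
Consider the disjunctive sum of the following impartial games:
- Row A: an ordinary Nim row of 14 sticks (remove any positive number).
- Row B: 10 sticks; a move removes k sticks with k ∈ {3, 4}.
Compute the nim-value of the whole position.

Row A is a plain Nim row of size 14, so its Grundy value is 14.
Grundy values for row B (subtraction set {3, 4}):
g(0) = mex{} = 0
g(1) = mex{} = 0
g(2) = mex{} = 0
g(3) = mex{0} = 1
g(4) = mex{0} = 1
g(5) = mex{0} = 1
g(6) = mex{0,1} = 2
g(7) = mex{1} = 0
g(8) = mex{1} = 0
g(9) = mex{1,2} = 0
g(10) = mex{0,2} = 1
So g(10) = 1.
By the Sprague-Grundy theorem, the Grundy value of a sum of independent games is the XOR of the component values.
Combined value = 14 XOR 1 = 15.

15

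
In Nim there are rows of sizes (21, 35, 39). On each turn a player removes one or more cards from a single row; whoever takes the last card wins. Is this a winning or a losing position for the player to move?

Winning position

Compute the nim-sum pairwise:
21 XOR 35 = 54
54 XOR 39 = 17
The nim-sum is 17 ≠ 0, so this is an N-position: the player to move can win.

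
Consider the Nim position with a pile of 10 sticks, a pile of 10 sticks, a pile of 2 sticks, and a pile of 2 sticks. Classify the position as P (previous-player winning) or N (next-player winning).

P-position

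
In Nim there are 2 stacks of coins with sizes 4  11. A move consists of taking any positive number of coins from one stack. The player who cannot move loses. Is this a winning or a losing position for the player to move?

Compute the nim-sum pairwise:
4 XOR 11 = 15
The nim-sum is 15 ≠ 0, so this is an N-position: the player to move can win.

Winning position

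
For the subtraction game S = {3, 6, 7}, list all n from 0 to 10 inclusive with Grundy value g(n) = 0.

0, 1, 2, 10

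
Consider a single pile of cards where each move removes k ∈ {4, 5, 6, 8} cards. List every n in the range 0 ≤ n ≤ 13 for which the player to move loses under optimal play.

0, 1, 2, 3, 12, 13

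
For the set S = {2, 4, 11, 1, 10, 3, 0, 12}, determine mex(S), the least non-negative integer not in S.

5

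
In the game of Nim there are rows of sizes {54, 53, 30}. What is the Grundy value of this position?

29

Nim-sum: 54 ⊕ 53 ⊕ 30 = 29.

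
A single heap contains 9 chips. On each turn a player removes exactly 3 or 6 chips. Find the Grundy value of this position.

0

Grundy values for subtraction set {3, 6}:
k:     0  1  2  3  4  5  6  7  8  9
g(k):  0  0  0  1  1  1  2  2  2  0
So g(9) = 0.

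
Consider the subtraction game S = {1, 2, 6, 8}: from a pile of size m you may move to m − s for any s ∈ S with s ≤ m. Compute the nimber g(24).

0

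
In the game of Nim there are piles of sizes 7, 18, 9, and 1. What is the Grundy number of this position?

29

Compute the nim-sum pairwise:
7 XOR 18 = 21
21 XOR 9 = 28
28 XOR 1 = 29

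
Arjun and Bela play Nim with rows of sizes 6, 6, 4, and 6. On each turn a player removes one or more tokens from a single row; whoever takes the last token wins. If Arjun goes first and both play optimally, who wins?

Compute the nim-sum pairwise:
6 ^ 6 = 0
0 ^ 4 = 4
4 ^ 6 = 2
The nim-sum is 2 ≠ 0, so this is an N-position: the player to move can win; Arjun has a winning move.

Arjun wins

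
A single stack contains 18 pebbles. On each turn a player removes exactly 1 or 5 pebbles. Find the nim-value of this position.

0

Build the Grundy sequence with g(k) = mex{g(k−s) : s ∈ {1, 5}, s ≤ k}:
k:     0  1  2  3  4  5  6  7  8  9 10 11 12 13 14 15 16 17 18
g(k):  0  1  0  1  0  1  0  1  0  1  0  1  0  1  0  1  0  1  0
So g(18) = 0.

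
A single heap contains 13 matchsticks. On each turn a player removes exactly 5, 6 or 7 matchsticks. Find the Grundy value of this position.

0

Compute g(0), g(1), … for moves {5, 6, 7}:
k:     0  1  2  3  4  5  6  7  8  9 10 11 12 13
g(k):  0  0  0  0  0  1  1  1  1  1  2  2  0  0
So g(13) = 0.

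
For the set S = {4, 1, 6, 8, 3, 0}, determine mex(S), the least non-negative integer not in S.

The values 0, 1 are all present; 2 is the first non-negative integer missing from the set.

2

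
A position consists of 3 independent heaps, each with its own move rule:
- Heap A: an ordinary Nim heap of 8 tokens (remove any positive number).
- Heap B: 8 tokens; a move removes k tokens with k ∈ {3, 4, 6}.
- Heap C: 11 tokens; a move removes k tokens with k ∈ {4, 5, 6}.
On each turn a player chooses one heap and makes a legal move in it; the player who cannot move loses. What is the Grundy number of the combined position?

Heap A is a plain Nim heap of size 8, so its Grundy value is 8.
Build the Grundy sequence for heap B with g(k) = mex{g(k−s) : s ∈ {3, 4, 6}, s ≤ k}:
k:     0  1  2  3  4  5  6  7  8
g(k):  0  0  0  1  1  1  2  2  2
So g(8) = 2.
Build the Grundy sequence for heap C with g(k) = mex{g(k−s) : s ∈ {4, 5, 6}, s ≤ k}:
k:     0  1  2  3  4  5  6  7  8  9 10 11
g(k):  0  0  0  0  1  1  1  1  2  2  0  0
So g(11) = 0.
By the Sprague-Grundy theorem, the Grundy value of a sum of independent games is the XOR of the component values.
Combined value = 8 XOR 2 XOR 0 = 10.

10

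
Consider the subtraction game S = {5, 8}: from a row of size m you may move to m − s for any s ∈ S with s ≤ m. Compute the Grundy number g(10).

2

Compute g(0), g(1), … for moves {5, 8}:
k:     0  1  2  3  4  5  6  7  8  9 10
g(k):  0  0  0  0  0  1  1  1  1  1  2
So g(10) = 2.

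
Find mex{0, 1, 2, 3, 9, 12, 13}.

The values 0, 1, 2, 3 are all present; 4 is the first non-negative integer missing from the set.

4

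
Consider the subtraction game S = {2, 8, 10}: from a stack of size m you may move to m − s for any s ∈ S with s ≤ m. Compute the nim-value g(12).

Grundy values for subtraction set {2, 8, 10}:
g(0) = mex{} = 0
g(1) = mex{} = 0
g(2) = mex{0} = 1
g(3) = mex{0} = 1
g(4) = mex{1} = 0
g(5) = mex{1} = 0
g(6) = mex{0} = 1
g(7) = mex{0} = 1
g(8) = mex{0,1} = 2
g(9) = mex{0,1} = 2
g(10) = mex{0,1,2} = 3
g(11) = mex{0,1,2} = 3
g(12) = mex{0,1,3} = 2
So g(12) = 2.

2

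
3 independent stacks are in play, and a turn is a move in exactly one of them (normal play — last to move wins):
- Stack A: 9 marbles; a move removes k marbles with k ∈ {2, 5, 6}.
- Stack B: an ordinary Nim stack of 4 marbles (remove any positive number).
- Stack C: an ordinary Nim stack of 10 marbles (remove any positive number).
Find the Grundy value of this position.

12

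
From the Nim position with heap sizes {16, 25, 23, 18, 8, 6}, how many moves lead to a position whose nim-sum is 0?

3

Write each in binary and XOR column by column:
  10000  (16)
  11001  (25)
  10111  (23)
  10010  (18)
  01000  (8)
  00110  (6)
  -----
  00010  (2)
The overall nim-sum is X = 2. A heap of size p has a winning move iff p XOR X < p (reduce it to p XOR X).
  16: 16 XOR 2 = 18 ≥ 16 — no move.
  25: 25 XOR 2 = 27 ≥ 25 — no move.
  23: 23 XOR 2 = 21 < 23 — winning move (to 21).
  18: 18 XOR 2 = 16 < 18 — winning move (to 16).
  8: 8 XOR 2 = 10 ≥ 8 — no move.
  6: 6 XOR 2 = 4 < 6 — winning move (to 4).
That gives 3 winning moves.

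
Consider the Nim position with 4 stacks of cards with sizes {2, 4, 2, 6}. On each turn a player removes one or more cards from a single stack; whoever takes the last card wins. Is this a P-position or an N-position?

N-position

In binary:
  010  (2)
  100  (4)
  010  (2)
  110  (6)
  ---
  010  (2)
The nim-sum is 2 ≠ 0, so this is an N-position: the player to move can win.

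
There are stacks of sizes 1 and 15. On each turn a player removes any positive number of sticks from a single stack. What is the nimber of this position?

Compute the nim-sum pairwise:
1 ^ 15 = 14

14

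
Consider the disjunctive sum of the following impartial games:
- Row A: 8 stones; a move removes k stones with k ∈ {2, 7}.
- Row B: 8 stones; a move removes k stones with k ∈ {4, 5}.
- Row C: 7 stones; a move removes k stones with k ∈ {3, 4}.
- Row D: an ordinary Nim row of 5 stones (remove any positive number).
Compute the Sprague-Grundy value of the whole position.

Grundy values for row A (subtraction set {2, 7}):
g(0) = mex{} = 0
g(1) = mex{} = 0
g(2) = mex{0} = 1
g(3) = mex{0} = 1
g(4) = mex{1} = 0
g(5) = mex{1} = 0
g(6) = mex{0} = 1
g(7) = mex{0} = 1
g(8) = mex{0,1} = 2
So g(8) = 2.
Build the Grundy sequence for row B with g(k) = mex{g(k−s) : s ∈ {4, 5}, s ≤ k}:
g(0) = mex{} = 0
g(1) = mex{} = 0
g(2) = mex{} = 0
g(3) = mex{} = 0
g(4) = mex{0} = 1
g(5) = mex{0} = 1
g(6) = mex{0} = 1
g(7) = mex{0} = 1
g(8) = mex{0,1} = 2
So g(8) = 2.
Build the Grundy sequence for row C with g(k) = mex{g(k−s) : s ∈ {3, 4}, s ≤ k}:
k:     0  1  2  3  4  5  6  7
g(k):  0  0  0  1  1  1  2  0
So g(7) = 0.
Row D is a plain Nim row of size 5, so its Grundy value is 5.
By the Sprague-Grundy theorem, the Grundy value of a sum of independent games is the XOR of the component values.
Combined value = 2 ⊕ 2 ⊕ 0 ⊕ 5 = 5.

5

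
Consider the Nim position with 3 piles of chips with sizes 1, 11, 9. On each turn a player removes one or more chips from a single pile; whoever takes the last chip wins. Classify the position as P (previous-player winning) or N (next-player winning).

N-position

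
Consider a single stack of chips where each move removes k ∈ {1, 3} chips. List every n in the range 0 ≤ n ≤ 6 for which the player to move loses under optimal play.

0, 2, 4, 6

Compute g(0), g(1), … for moves {1, 3}:
k:     0  1  2  3  4  5  6
g(k):  0  1  0  1  0  1  0
The P-positions (g = 0) in 0..6 are 0, 2, 4, 6.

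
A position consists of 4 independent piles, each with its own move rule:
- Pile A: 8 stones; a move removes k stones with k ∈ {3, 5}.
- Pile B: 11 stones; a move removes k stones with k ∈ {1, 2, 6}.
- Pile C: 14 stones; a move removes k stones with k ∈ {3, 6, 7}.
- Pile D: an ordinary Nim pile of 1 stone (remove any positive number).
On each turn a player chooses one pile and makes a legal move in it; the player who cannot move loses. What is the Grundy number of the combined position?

For pile A, compute g(0), g(1), … with moves {3, 5}:
k:     0  1  2  3  4  5  6  7  8
g(k):  0  0  0  1  1  1  2  2  0
So g(8) = 0.
For pile B, compute g(0), g(1), … with moves {1, 2, 6}:
g(0) = mex{} = 0
g(1) = mex{0} = 1
g(2) = mex{0,1} = 2
g(3) = mex{1,2} = 0
g(4) = mex{0,2} = 1
g(5) = mex{0,1} = 2
g(6) = mex{0,1,2} = 3
g(7) = mex{1,2,3} = 0
g(8) = mex{0,2,3} = 1
g(9) = mex{0,1} = 2
g(10) = mex{1,2} = 0
g(11) = mex{0,2} = 1
So g(11) = 1.
Grundy values for pile C (subtraction set {3, 6, 7}):
k:     0  1  2  3  4  5  6  7  8  9 10 11 12 13 14
g(k):  0  0  0  1  1  1  2  2  2  3  0  0  0  1  1
So g(14) = 1.
Pile D is a plain Nim pile of size 1, so its Grundy value is 1.
By the Sprague-Grundy theorem, the Grundy value of a sum of independent games is the XOR of the component values.
Combined value = 0 ⊕ 1 ⊕ 1 ⊕ 1 = 1.

1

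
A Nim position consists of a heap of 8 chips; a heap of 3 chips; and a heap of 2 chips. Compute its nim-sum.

Compute the nim-sum pairwise:
8 ^ 3 = 11
11 ^ 2 = 9

9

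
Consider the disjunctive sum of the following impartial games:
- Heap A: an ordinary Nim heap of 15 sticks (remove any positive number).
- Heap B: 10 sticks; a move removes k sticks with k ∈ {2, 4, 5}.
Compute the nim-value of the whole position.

Heap A is a plain Nim heap of size 15, so its Grundy value is 15.
For heap B, compute g(0), g(1), … with moves {2, 4, 5}:
k:     0  1  2  3  4  5  6  7  8  9 10
g(k):  0  0  1  1  2  2  3  0  0  1  1
So g(10) = 1.
The value of a disjunctive sum is the nim-sum of the parts.
Combined value = 15 ⊕ 1 = 14.

14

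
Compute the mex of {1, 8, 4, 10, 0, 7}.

2

The values 0, 1 are all present; 2 is the first non-negative integer missing from the set.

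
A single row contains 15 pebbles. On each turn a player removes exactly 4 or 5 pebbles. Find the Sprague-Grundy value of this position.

Build the Grundy sequence with g(k) = mex{g(k−s) : s ∈ {4, 5}, s ≤ k}:
k:     0  1  2  3  4  5  6  7  8  9 10 11 12 13 14 15
g(k):  0  0  0  0  1  1  1  1  2  0  0  0  0  1  1  1
So g(15) = 1.

1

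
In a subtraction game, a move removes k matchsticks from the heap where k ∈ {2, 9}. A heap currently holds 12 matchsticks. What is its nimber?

Compute g(0), g(1), … for moves {2, 9}:
k:     0  1  2  3  4  5  6  7  8  9 10 11 12
g(k):  0  0  1  1  0  0  1  1  0  2  1  0  0
So g(12) = 0.

0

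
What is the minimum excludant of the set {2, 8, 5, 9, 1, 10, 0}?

The values 0, 1, 2 are all present; 3 is the first non-negative integer missing from the set.

3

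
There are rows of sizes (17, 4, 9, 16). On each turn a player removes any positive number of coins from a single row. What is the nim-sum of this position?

12

Nim-sum: 17 ⊕ 4 ⊕ 9 ⊕ 16 = 12.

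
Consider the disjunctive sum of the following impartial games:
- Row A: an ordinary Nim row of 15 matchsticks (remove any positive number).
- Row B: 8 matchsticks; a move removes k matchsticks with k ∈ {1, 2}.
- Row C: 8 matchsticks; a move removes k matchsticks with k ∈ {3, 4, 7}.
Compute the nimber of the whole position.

15

Row A is a plain Nim row of size 15, so its Grundy value is 15.
Grundy values for row B (subtraction set {1, 2}):
g(0) = mex{} = 0
g(1) = mex{0} = 1
g(2) = mex{0,1} = 2
g(3) = mex{1,2} = 0
g(4) = mex{0,2} = 1
g(5) = mex{0,1} = 2
g(6) = mex{1,2} = 0
g(7) = mex{0,2} = 1
g(8) = mex{0,1} = 2
So g(8) = 2.
Grundy values for row C (subtraction set {3, 4, 7}):
k:     0  1  2  3  4  5  6  7  8
g(k):  0  0  0  1  1  1  2  2  2
So g(8) = 2.
By the Sprague-Grundy theorem, the Grundy value of a sum of independent games is the XOR of the component values.
Combined value = 15 ⊕ 2 ⊕ 2 = 15.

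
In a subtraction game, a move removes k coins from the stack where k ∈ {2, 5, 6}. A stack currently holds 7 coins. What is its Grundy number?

Build the Grundy sequence with g(k) = mex{g(k−s) : s ∈ {2, 5, 6}, s ≤ k}:
k:     0  1  2  3  4  5  6  7
g(k):  0  0  1  1  0  2  1  3
So g(7) = 3.

3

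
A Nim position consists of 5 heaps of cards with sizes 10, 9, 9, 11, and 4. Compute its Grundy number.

Compute the nim-sum pairwise:
10 XOR 9 = 3
3 XOR 9 = 10
10 XOR 11 = 1
1 XOR 4 = 5

5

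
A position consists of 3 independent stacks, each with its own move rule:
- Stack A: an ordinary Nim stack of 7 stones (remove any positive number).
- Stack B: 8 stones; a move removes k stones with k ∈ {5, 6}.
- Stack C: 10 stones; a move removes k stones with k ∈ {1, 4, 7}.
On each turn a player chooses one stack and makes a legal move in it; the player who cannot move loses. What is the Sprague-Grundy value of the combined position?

6

Stack A is a plain Nim stack of size 7, so its Grundy value is 7.
Grundy values for stack B (subtraction set {5, 6}):
k:     0  1  2  3  4  5  6  7  8
g(k):  0  0  0  0  0  1  1  1  1
So g(8) = 1.
Build the Grundy sequence for stack C with g(k) = mex{g(k−s) : s ∈ {1, 4, 7}, s ≤ k}:
g(0) = mex{} = 0
g(1) = mex{0} = 1
g(2) = mex{1} = 0
g(3) = mex{0} = 1
g(4) = mex{0,1} = 2
g(5) = mex{1,2} = 0
g(6) = mex{0} = 1
g(7) = mex{0,1} = 2
g(8) = mex{1,2} = 0
g(9) = mex{0} = 1
g(10) = mex{1} = 0
So g(10) = 0.
By the Sprague-Grundy theorem, the Grundy value of a sum of independent games is the XOR of the component values.
Combined value = 7 ⊕ 1 ⊕ 0 = 6.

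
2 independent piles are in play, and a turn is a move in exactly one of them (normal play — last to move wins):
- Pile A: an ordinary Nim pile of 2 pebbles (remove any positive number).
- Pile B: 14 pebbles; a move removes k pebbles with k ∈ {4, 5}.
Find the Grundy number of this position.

3

Pile A is a plain Nim pile of size 2, so its Grundy value is 2.
For pile B, compute g(0), g(1), … with moves {4, 5}:
k:     0  1  2  3  4  5  6  7  8  9 10 11 12 13 14
g(k):  0  0  0  0  1  1  1  1  2  0  0  0  0  1  1
So g(14) = 1.
By the Sprague-Grundy theorem, the Grundy value of a sum of independent games is the XOR of the component values.
Combined value = 2 XOR 1 = 3.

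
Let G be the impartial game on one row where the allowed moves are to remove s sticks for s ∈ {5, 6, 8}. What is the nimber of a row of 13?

0

Grundy values for subtraction set {5, 6, 8}:
k:     0  1  2  3  4  5  6  7  8  9 10 11 12 13
g(k):  0  0  0  0  0  1  1  1  1  1  2  2  2  0
So g(13) = 0.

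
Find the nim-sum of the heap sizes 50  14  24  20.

48

Compute the nim-sum pairwise:
50 XOR 14 = 60
60 XOR 24 = 36
36 XOR 20 = 48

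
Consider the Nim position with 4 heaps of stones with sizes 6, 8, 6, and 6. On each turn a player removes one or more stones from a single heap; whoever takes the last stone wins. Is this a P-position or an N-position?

N-position

Nim-sum: 6 ⊕ 8 ⊕ 6 ⊕ 6 = 14.
The nim-sum is 14 ≠ 0, so this is an N-position: the player to move can win.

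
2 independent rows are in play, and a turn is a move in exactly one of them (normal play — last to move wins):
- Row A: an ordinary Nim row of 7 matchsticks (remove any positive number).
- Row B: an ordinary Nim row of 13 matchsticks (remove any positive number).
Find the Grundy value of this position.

Row A is a plain Nim row of size 7, so its Grundy value is 7.
Row B is a plain Nim row of size 13, so its Grundy value is 13.
The value of a disjunctive sum is the nim-sum of the parts.
Combined value = 7 XOR 13 = 10.

10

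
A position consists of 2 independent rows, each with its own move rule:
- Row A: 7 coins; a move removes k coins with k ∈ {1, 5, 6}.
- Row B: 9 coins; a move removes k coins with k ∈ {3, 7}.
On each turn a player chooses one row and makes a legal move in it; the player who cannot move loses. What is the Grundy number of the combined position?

2

Grundy values for row A (subtraction set {1, 5, 6}):
k:     0  1  2  3  4  5  6  7
g(k):  0  1  0  1  0  1  2  3
So g(7) = 3.
Build the Grundy sequence for row B with g(k) = mex{g(k−s) : s ∈ {3, 7}, s ≤ k}:
g(0) = mex{} = 0
g(1) = mex{} = 0
g(2) = mex{} = 0
g(3) = mex{0} = 1
g(4) = mex{0} = 1
g(5) = mex{0} = 1
g(6) = mex{1} = 0
g(7) = mex{0,1} = 2
g(8) = mex{0,1} = 2
g(9) = mex{0} = 1
So g(9) = 1.
The value of a disjunctive sum is the nim-sum of the parts.
Combined value = 3 ⊕ 1 = 2.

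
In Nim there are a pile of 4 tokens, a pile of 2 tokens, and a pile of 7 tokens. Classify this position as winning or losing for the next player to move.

Winning position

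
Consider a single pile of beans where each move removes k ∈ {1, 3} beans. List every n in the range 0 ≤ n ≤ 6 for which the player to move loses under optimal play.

Compute g(0), g(1), … for moves {1, 3}:
k:     0  1  2  3  4  5  6
g(k):  0  1  0  1  0  1  0
The P-positions (g = 0) in 0..6 are 0, 2, 4, 6.

0, 2, 4, 6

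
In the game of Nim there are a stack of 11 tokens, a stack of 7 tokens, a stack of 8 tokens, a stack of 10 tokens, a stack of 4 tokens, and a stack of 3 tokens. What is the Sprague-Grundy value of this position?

9

Compute the nim-sum pairwise:
11 ⊕ 7 = 12
12 ⊕ 8 = 4
4 ⊕ 10 = 14
14 ⊕ 4 = 10
10 ⊕ 3 = 9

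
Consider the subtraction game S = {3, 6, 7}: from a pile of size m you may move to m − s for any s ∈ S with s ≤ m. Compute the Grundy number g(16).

Build the Grundy sequence with g(k) = mex{g(k−s) : s ∈ {3, 6, 7}, s ≤ k}:
k:     0  1  2  3  4  5  6  7  8  9 10 11 12 13 14 15 16
g(k):  0  0  0  1  1  1  2  2  2  3  0  0  0  1  1  1  2
So g(16) = 2.

2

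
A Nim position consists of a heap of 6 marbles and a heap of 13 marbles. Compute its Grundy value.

11

Nim-sum: 6 XOR 13 = 11.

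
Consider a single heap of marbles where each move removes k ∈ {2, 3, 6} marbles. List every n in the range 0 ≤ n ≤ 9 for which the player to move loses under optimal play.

Build the Grundy sequence with g(k) = mex{g(k−s) : s ∈ {2, 3, 6}, s ≤ k}:
k:     0  1  2  3  4  5  6  7  8  9
g(k):  0  0  1  1  2  0  3  1  2  0
The P-positions (g = 0) in 0..9 are 0, 1, 5, 9.

0, 1, 5, 9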